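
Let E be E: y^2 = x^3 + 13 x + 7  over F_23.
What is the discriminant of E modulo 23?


4 a^3 + 27 b^2 = 4*13^3 + 27*7^2 = 8788 + 1323 = 10111
Delta = -16 * (10111) = -161776
Delta mod 23 = 6

Delta = 6 (mod 23)


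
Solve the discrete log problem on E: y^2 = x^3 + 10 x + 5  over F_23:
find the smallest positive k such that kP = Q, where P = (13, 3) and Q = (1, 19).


Enumerate multiples of P until we hit Q = (1, 19):
  1P = (13, 3)
  2P = (1, 19)
Match found at i = 2.

k = 2


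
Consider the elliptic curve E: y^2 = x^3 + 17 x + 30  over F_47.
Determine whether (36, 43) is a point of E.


Check whether y^2 = x^3 + 17 x + 30 (mod 47) for (x, y) = (36, 43).
LHS: y^2 = 43^2 mod 47 = 16
RHS: x^3 + 17 x + 30 = 36^3 + 17*36 + 30 mod 47 = 16
LHS = RHS

Yes, on the curve


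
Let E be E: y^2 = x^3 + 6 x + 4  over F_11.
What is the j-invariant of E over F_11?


Delta = -16(4 a^3 + 27 b^2) mod 11 = 10
-1728 * (4 a)^3 = -1728 * (4*6)^3 mod 11 = 3
j = 3 * 10^(-1) mod 11 = 8

j = 8 (mod 11)


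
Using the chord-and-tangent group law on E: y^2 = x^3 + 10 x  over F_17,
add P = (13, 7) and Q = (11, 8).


P != Q, so use the chord formula.
s = (y2 - y1) / (x2 - x1) = (1) / (15) mod 17 = 8
x3 = s^2 - x1 - x2 mod 17 = 8^2 - 13 - 11 = 6
y3 = s (x1 - x3) - y1 mod 17 = 8 * (13 - 6) - 7 = 15

P + Q = (6, 15)


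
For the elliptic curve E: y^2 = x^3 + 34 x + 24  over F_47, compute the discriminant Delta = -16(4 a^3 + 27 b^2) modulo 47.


4 a^3 + 27 b^2 = 4*34^3 + 27*24^2 = 157216 + 15552 = 172768
Delta = -16 * (172768) = -2764288
Delta mod 47 = 17

Delta = 17 (mod 47)


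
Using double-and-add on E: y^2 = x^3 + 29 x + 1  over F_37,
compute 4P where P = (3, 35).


k = 4 = 100_2 (binary, LSB first: 001)
Double-and-add from P = (3, 35):
  bit 0 = 0: acc unchanged = O
  bit 1 = 0: acc unchanged = O
  bit 2 = 1: acc = O + (18, 19) = (18, 19)

4P = (18, 19)


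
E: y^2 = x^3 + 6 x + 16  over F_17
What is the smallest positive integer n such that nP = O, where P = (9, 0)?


Compute successive multiples of P until we hit O:
  1P = (9, 0)
  2P = O

ord(P) = 2


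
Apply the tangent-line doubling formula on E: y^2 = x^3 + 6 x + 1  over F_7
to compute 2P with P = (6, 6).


Doubling: s = (3 x1^2 + a) / (2 y1)
s = (3*6^2 + 6) / (2*6) mod 7 = 6
x3 = s^2 - 2 x1 mod 7 = 6^2 - 2*6 = 3
y3 = s (x1 - x3) - y1 mod 7 = 6 * (6 - 3) - 6 = 5

2P = (3, 5)


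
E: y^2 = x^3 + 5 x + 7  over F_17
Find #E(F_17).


For each x in F_17, count y with y^2 = x^3 + 5 x + 7 mod 17:
  x = 1: RHS = 13, y in [8, 9]  -> 2 point(s)
  x = 2: RHS = 8, y in [5, 12]  -> 2 point(s)
  x = 3: RHS = 15, y in [7, 10]  -> 2 point(s)
  x = 5: RHS = 4, y in [2, 15]  -> 2 point(s)
  x = 6: RHS = 15, y in [7, 10]  -> 2 point(s)
  x = 8: RHS = 15, y in [7, 10]  -> 2 point(s)
  x = 9: RHS = 16, y in [4, 13]  -> 2 point(s)
  x = 11: RHS = 16, y in [4, 13]  -> 2 point(s)
  x = 13: RHS = 8, y in [5, 12]  -> 2 point(s)
  x = 14: RHS = 16, y in [4, 13]  -> 2 point(s)
  x = 16: RHS = 1, y in [1, 16]  -> 2 point(s)
Affine points: 22. Add the point at infinity: total = 23.

#E(F_17) = 23


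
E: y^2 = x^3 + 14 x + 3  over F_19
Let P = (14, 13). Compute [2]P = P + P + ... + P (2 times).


k = 2 = 10_2 (binary, LSB first: 01)
Double-and-add from P = (14, 13):
  bit 0 = 0: acc unchanged = O
  bit 1 = 1: acc = O + (15, 15) = (15, 15)

2P = (15, 15)


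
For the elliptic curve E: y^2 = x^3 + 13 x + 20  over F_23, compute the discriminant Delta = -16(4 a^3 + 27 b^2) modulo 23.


4 a^3 + 27 b^2 = 4*13^3 + 27*20^2 = 8788 + 10800 = 19588
Delta = -16 * (19588) = -313408
Delta mod 23 = 13

Delta = 13 (mod 23)


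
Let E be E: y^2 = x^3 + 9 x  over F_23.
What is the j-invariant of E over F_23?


Delta = -16(4 a^3 + 27 b^2) mod 23 = 11
-1728 * (4 a)^3 = -1728 * (4*9)^3 mod 23 = 10
j = 10 * 11^(-1) mod 23 = 3

j = 3 (mod 23)


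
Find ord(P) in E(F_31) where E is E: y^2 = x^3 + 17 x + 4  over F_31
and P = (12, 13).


Compute successive multiples of P until we hit O:
  1P = (12, 13)
  2P = (16, 30)
  3P = (23, 10)
  4P = (24, 10)
  5P = (28, 22)
  6P = (5, 20)
  7P = (15, 21)
  8P = (18, 2)
  ... (continuing to 35P)
  35P = O

ord(P) = 35


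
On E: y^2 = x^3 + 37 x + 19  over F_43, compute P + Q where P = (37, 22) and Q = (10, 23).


P != Q, so use the chord formula.
s = (y2 - y1) / (x2 - x1) = (1) / (16) mod 43 = 35
x3 = s^2 - x1 - x2 mod 43 = 35^2 - 37 - 10 = 17
y3 = s (x1 - x3) - y1 mod 43 = 35 * (37 - 17) - 22 = 33

P + Q = (17, 33)


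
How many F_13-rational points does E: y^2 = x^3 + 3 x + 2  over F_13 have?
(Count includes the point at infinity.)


For each x in F_13, count y with y^2 = x^3 + 3 x + 2 mod 13:
  x = 2: RHS = 3, y in [4, 9]  -> 2 point(s)
  x = 3: RHS = 12, y in [5, 8]  -> 2 point(s)
  x = 4: RHS = 0, y in [0]  -> 1 point(s)
  x = 5: RHS = 12, y in [5, 8]  -> 2 point(s)
  x = 9: RHS = 4, y in [2, 11]  -> 2 point(s)
  x = 11: RHS = 1, y in [1, 12]  -> 2 point(s)
Affine points: 11. Add the point at infinity: total = 12.

#E(F_13) = 12


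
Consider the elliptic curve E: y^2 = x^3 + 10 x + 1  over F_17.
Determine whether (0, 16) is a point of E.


Check whether y^2 = x^3 + 10 x + 1 (mod 17) for (x, y) = (0, 16).
LHS: y^2 = 16^2 mod 17 = 1
RHS: x^3 + 10 x + 1 = 0^3 + 10*0 + 1 mod 17 = 1
LHS = RHS

Yes, on the curve


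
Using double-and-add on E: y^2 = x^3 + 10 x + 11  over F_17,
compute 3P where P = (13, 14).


k = 3 = 11_2 (binary, LSB first: 11)
Double-and-add from P = (13, 14):
  bit 0 = 1: acc = O + (13, 14) = (13, 14)
  bit 1 = 1: acc = (13, 14) + (7, 13) = (6, 7)

3P = (6, 7)


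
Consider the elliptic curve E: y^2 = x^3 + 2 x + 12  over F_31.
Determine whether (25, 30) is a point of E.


Check whether y^2 = x^3 + 2 x + 12 (mod 31) for (x, y) = (25, 30).
LHS: y^2 = 30^2 mod 31 = 1
RHS: x^3 + 2 x + 12 = 25^3 + 2*25 + 12 mod 31 = 1
LHS = RHS

Yes, on the curve


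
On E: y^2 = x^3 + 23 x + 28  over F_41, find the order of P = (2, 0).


Compute successive multiples of P until we hit O:
  1P = (2, 0)
  2P = O

ord(P) = 2


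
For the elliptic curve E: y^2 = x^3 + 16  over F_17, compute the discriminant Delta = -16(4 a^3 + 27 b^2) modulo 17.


4 a^3 + 27 b^2 = 4*0^3 + 27*16^2 = 0 + 6912 = 6912
Delta = -16 * (6912) = -110592
Delta mod 17 = 10

Delta = 10 (mod 17)


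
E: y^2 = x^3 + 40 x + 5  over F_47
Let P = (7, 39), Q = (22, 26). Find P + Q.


P != Q, so use the chord formula.
s = (y2 - y1) / (x2 - x1) = (34) / (15) mod 47 = 43
x3 = s^2 - x1 - x2 mod 47 = 43^2 - 7 - 22 = 34
y3 = s (x1 - x3) - y1 mod 47 = 43 * (7 - 34) - 39 = 22

P + Q = (34, 22)


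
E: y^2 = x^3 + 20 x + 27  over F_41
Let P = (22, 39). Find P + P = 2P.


Doubling: s = (3 x1^2 + a) / (2 y1)
s = (3*22^2 + 20) / (2*39) mod 41 = 1
x3 = s^2 - 2 x1 mod 41 = 1^2 - 2*22 = 39
y3 = s (x1 - x3) - y1 mod 41 = 1 * (22 - 39) - 39 = 26

2P = (39, 26)


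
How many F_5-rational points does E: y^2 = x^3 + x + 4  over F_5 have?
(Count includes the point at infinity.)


For each x in F_5, count y with y^2 = x^3 + 1 x + 4 mod 5:
  x = 0: RHS = 4, y in [2, 3]  -> 2 point(s)
  x = 1: RHS = 1, y in [1, 4]  -> 2 point(s)
  x = 2: RHS = 4, y in [2, 3]  -> 2 point(s)
  x = 3: RHS = 4, y in [2, 3]  -> 2 point(s)
Affine points: 8. Add the point at infinity: total = 9.

#E(F_5) = 9


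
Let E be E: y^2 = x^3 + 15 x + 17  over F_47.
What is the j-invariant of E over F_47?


Delta = -16(4 a^3 + 27 b^2) mod 47 = 43
-1728 * (4 a)^3 = -1728 * (4*15)^3 mod 47 = 9
j = 9 * 43^(-1) mod 47 = 33

j = 33 (mod 47)


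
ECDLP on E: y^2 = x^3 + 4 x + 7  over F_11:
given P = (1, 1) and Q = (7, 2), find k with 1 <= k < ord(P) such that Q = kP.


Enumerate multiples of P until we hit Q = (7, 2):
  1P = (1, 1)
  2P = (2, 1)
  3P = (8, 10)
  4P = (5, 8)
  5P = (6, 4)
  6P = (7, 2)
Match found at i = 6.

k = 6


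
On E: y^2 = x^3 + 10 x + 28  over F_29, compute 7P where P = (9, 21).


k = 7 = 111_2 (binary, LSB first: 111)
Double-and-add from P = (9, 21):
  bit 0 = 1: acc = O + (9, 21) = (9, 21)
  bit 1 = 1: acc = (9, 21) + (4, 25) = (12, 22)
  bit 2 = 1: acc = (12, 22) + (21, 4) = (0, 12)

7P = (0, 12)


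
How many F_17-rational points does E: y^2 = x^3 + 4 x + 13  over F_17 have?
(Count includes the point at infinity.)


For each x in F_17, count y with y^2 = x^3 + 4 x + 13 mod 17:
  x = 0: RHS = 13, y in [8, 9]  -> 2 point(s)
  x = 1: RHS = 1, y in [1, 16]  -> 2 point(s)
  x = 3: RHS = 1, y in [1, 16]  -> 2 point(s)
  x = 4: RHS = 8, y in [5, 12]  -> 2 point(s)
  x = 6: RHS = 15, y in [7, 10]  -> 2 point(s)
  x = 8: RHS = 13, y in [8, 9]  -> 2 point(s)
  x = 9: RHS = 13, y in [8, 9]  -> 2 point(s)
  x = 10: RHS = 16, y in [4, 13]  -> 2 point(s)
  x = 12: RHS = 4, y in [2, 15]  -> 2 point(s)
  x = 13: RHS = 1, y in [1, 16]  -> 2 point(s)
  x = 14: RHS = 8, y in [5, 12]  -> 2 point(s)
  x = 16: RHS = 8, y in [5, 12]  -> 2 point(s)
Affine points: 24. Add the point at infinity: total = 25.

#E(F_17) = 25


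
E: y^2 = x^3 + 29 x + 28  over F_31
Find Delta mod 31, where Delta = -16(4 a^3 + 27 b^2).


4 a^3 + 27 b^2 = 4*29^3 + 27*28^2 = 97556 + 21168 = 118724
Delta = -16 * (118724) = -1899584
Delta mod 31 = 3

Delta = 3 (mod 31)


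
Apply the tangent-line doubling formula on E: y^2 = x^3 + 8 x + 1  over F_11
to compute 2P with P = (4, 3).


Doubling: s = (3 x1^2 + a) / (2 y1)
s = (3*4^2 + 8) / (2*3) mod 11 = 2
x3 = s^2 - 2 x1 mod 11 = 2^2 - 2*4 = 7
y3 = s (x1 - x3) - y1 mod 11 = 2 * (4 - 7) - 3 = 2

2P = (7, 2)


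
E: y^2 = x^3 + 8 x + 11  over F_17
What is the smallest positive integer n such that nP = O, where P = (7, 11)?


Compute successive multiples of P until we hit O:
  1P = (7, 11)
  2P = (12, 4)
  3P = (2, 16)
  4P = (9, 8)
  5P = (16, 11)
  6P = (11, 6)
  7P = (8, 3)
  8P = (15, 2)
  ... (continuing to 18P)
  18P = O

ord(P) = 18


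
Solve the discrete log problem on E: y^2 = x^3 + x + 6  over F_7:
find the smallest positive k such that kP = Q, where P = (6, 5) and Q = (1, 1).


Enumerate multiples of P until we hit Q = (1, 1):
  1P = (6, 5)
  2P = (3, 6)
  3P = (2, 3)
  4P = (1, 1)
Match found at i = 4.

k = 4


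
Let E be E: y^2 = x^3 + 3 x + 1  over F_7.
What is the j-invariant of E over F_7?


Delta = -16(4 a^3 + 27 b^2) mod 7 = 3
-1728 * (4 a)^3 = -1728 * (4*3)^3 mod 7 = 6
j = 6 * 3^(-1) mod 7 = 2

j = 2 (mod 7)


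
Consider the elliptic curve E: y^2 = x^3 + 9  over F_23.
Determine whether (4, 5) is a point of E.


Check whether y^2 = x^3 + 0 x + 9 (mod 23) for (x, y) = (4, 5).
LHS: y^2 = 5^2 mod 23 = 2
RHS: x^3 + 0 x + 9 = 4^3 + 0*4 + 9 mod 23 = 4
LHS != RHS

No, not on the curve


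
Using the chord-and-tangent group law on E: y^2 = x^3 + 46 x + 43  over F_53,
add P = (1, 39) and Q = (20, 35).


P != Q, so use the chord formula.
s = (y2 - y1) / (x2 - x1) = (49) / (19) mod 53 = 50
x3 = s^2 - x1 - x2 mod 53 = 50^2 - 1 - 20 = 41
y3 = s (x1 - x3) - y1 mod 53 = 50 * (1 - 41) - 39 = 28

P + Q = (41, 28)


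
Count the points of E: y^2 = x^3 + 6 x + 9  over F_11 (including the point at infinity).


For each x in F_11, count y with y^2 = x^3 + 6 x + 9 mod 11:
  x = 0: RHS = 9, y in [3, 8]  -> 2 point(s)
  x = 1: RHS = 5, y in [4, 7]  -> 2 point(s)
  x = 4: RHS = 9, y in [3, 8]  -> 2 point(s)
  x = 7: RHS = 9, y in [3, 8]  -> 2 point(s)
  x = 9: RHS = 0, y in [0]  -> 1 point(s)
Affine points: 9. Add the point at infinity: total = 10.

#E(F_11) = 10


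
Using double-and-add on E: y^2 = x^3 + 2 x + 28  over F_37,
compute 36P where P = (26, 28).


k = 36 = 100100_2 (binary, LSB first: 001001)
Double-and-add from P = (26, 28):
  bit 0 = 0: acc unchanged = O
  bit 1 = 0: acc unchanged = O
  bit 2 = 1: acc = O + (24, 32) = (24, 32)
  bit 3 = 0: acc unchanged = (24, 32)
  bit 4 = 0: acc unchanged = (24, 32)
  bit 5 = 1: acc = (24, 32) + (0, 19) = (14, 32)

36P = (14, 32)


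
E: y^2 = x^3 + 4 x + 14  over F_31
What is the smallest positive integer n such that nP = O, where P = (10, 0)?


Compute successive multiples of P until we hit O:
  1P = (10, 0)
  2P = O

ord(P) = 2


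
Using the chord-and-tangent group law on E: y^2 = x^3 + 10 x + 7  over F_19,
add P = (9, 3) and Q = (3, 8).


P != Q, so use the chord formula.
s = (y2 - y1) / (x2 - x1) = (5) / (13) mod 19 = 15
x3 = s^2 - x1 - x2 mod 19 = 15^2 - 9 - 3 = 4
y3 = s (x1 - x3) - y1 mod 19 = 15 * (9 - 4) - 3 = 15

P + Q = (4, 15)


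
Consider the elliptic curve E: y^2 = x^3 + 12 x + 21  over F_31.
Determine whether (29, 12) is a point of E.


Check whether y^2 = x^3 + 12 x + 21 (mod 31) for (x, y) = (29, 12).
LHS: y^2 = 12^2 mod 31 = 20
RHS: x^3 + 12 x + 21 = 29^3 + 12*29 + 21 mod 31 = 20
LHS = RHS

Yes, on the curve


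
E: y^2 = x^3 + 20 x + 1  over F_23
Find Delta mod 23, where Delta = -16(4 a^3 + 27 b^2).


4 a^3 + 27 b^2 = 4*20^3 + 27*1^2 = 32000 + 27 = 32027
Delta = -16 * (32027) = -512432
Delta mod 23 = 8

Delta = 8 (mod 23)


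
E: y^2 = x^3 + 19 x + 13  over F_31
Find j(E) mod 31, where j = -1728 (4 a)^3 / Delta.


Delta = -16(4 a^3 + 27 b^2) mod 31 = 12
-1728 * (4 a)^3 = -1728 * (4*19)^3 mod 31 = 4
j = 4 * 12^(-1) mod 31 = 21

j = 21 (mod 31)


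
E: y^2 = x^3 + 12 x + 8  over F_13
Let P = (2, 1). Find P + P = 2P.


Doubling: s = (3 x1^2 + a) / (2 y1)
s = (3*2^2 + 12) / (2*1) mod 13 = 12
x3 = s^2 - 2 x1 mod 13 = 12^2 - 2*2 = 10
y3 = s (x1 - x3) - y1 mod 13 = 12 * (2 - 10) - 1 = 7

2P = (10, 7)


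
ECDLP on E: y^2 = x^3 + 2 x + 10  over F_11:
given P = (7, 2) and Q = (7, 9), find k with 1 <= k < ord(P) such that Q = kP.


Enumerate multiples of P until we hit Q = (7, 9):
  1P = (7, 2)
  2P = (2, 0)
  3P = (7, 9)
Match found at i = 3.

k = 3


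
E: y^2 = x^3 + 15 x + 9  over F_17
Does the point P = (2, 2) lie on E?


Check whether y^2 = x^3 + 15 x + 9 (mod 17) for (x, y) = (2, 2).
LHS: y^2 = 2^2 mod 17 = 4
RHS: x^3 + 15 x + 9 = 2^3 + 15*2 + 9 mod 17 = 13
LHS != RHS

No, not on the curve


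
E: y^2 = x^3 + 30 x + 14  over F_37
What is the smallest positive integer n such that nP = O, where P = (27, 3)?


Compute successive multiples of P until we hit O:
  1P = (27, 3)
  2P = (11, 26)
  3P = (20, 17)
  4P = (31, 5)
  5P = (7, 7)
  6P = (6, 15)
  7P = (30, 4)
  8P = (13, 14)
  ... (continuing to 30P)
  30P = O

ord(P) = 30


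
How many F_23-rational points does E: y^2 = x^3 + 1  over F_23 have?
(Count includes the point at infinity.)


For each x in F_23, count y with y^2 = x^3 + 0 x + 1 mod 23:
  x = 0: RHS = 1, y in [1, 22]  -> 2 point(s)
  x = 1: RHS = 2, y in [5, 18]  -> 2 point(s)
  x = 2: RHS = 9, y in [3, 20]  -> 2 point(s)
  x = 10: RHS = 12, y in [9, 14]  -> 2 point(s)
  x = 12: RHS = 4, y in [2, 21]  -> 2 point(s)
  x = 13: RHS = 13, y in [6, 17]  -> 2 point(s)
  x = 14: RHS = 8, y in [10, 13]  -> 2 point(s)
  x = 15: RHS = 18, y in [8, 15]  -> 2 point(s)
  x = 16: RHS = 3, y in [7, 16]  -> 2 point(s)
  x = 19: RHS = 6, y in [11, 12]  -> 2 point(s)
  x = 21: RHS = 16, y in [4, 19]  -> 2 point(s)
  x = 22: RHS = 0, y in [0]  -> 1 point(s)
Affine points: 23. Add the point at infinity: total = 24.

#E(F_23) = 24


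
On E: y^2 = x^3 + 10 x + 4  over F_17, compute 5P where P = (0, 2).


k = 5 = 101_2 (binary, LSB first: 101)
Double-and-add from P = (0, 2):
  bit 0 = 1: acc = O + (0, 2) = (0, 2)
  bit 1 = 0: acc unchanged = (0, 2)
  bit 2 = 1: acc = (0, 2) + (12, 13) = (1, 7)

5P = (1, 7)


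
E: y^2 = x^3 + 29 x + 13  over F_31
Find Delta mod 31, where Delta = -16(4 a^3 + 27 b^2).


4 a^3 + 27 b^2 = 4*29^3 + 27*13^2 = 97556 + 4563 = 102119
Delta = -16 * (102119) = -1633904
Delta mod 31 = 13

Delta = 13 (mod 31)


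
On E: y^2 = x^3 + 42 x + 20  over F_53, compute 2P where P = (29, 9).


Doubling: s = (3 x1^2 + a) / (2 y1)
s = (3*29^2 + 42) / (2*9) mod 53 = 10
x3 = s^2 - 2 x1 mod 53 = 10^2 - 2*29 = 42
y3 = s (x1 - x3) - y1 mod 53 = 10 * (29 - 42) - 9 = 20

2P = (42, 20)


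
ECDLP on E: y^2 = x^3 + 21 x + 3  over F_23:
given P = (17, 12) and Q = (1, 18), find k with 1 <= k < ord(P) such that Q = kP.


Enumerate multiples of P until we hit Q = (1, 18):
  1P = (17, 12)
  2P = (1, 5)
  3P = (6, 0)
  4P = (1, 18)
Match found at i = 4.

k = 4


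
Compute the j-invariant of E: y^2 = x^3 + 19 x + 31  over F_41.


Delta = -16(4 a^3 + 27 b^2) mod 41 = 25
-1728 * (4 a)^3 = -1728 * (4*19)^3 mod 41 = 25
j = 25 * 25^(-1) mod 41 = 1

j = 1 (mod 41)


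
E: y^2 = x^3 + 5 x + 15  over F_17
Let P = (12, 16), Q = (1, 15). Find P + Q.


P != Q, so use the chord formula.
s = (y2 - y1) / (x2 - x1) = (16) / (6) mod 17 = 14
x3 = s^2 - x1 - x2 mod 17 = 14^2 - 12 - 1 = 13
y3 = s (x1 - x3) - y1 mod 17 = 14 * (12 - 13) - 16 = 4

P + Q = (13, 4)


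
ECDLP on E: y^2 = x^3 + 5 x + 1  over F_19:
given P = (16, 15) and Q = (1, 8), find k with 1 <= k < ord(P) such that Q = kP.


Enumerate multiples of P until we hit Q = (1, 8):
  1P = (16, 15)
  2P = (3, 9)
  3P = (1, 8)
Match found at i = 3.

k = 3


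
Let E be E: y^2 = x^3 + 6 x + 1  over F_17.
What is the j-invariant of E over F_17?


Delta = -16(4 a^3 + 27 b^2) mod 17 = 7
-1728 * (4 a)^3 = -1728 * (4*6)^3 mod 17 = 1
j = 1 * 7^(-1) mod 17 = 5

j = 5 (mod 17)


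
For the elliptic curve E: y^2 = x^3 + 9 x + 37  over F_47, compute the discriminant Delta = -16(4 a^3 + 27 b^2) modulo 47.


4 a^3 + 27 b^2 = 4*9^3 + 27*37^2 = 2916 + 36963 = 39879
Delta = -16 * (39879) = -638064
Delta mod 47 = 8

Delta = 8 (mod 47)


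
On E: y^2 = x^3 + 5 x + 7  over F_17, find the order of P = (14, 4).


Compute successive multiples of P until we hit O:
  1P = (14, 4)
  2P = (5, 15)
  3P = (6, 7)
  4P = (16, 1)
  5P = (2, 12)
  6P = (9, 4)
  7P = (11, 13)
  8P = (1, 8)
  ... (continuing to 23P)
  23P = O

ord(P) = 23


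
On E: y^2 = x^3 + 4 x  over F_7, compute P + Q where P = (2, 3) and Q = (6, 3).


P != Q, so use the chord formula.
s = (y2 - y1) / (x2 - x1) = (0) / (4) mod 7 = 0
x3 = s^2 - x1 - x2 mod 7 = 0^2 - 2 - 6 = 6
y3 = s (x1 - x3) - y1 mod 7 = 0 * (2 - 6) - 3 = 4

P + Q = (6, 4)


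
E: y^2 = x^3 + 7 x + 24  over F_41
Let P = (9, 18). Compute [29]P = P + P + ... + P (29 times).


k = 29 = 11101_2 (binary, LSB first: 10111)
Double-and-add from P = (9, 18):
  bit 0 = 1: acc = O + (9, 18) = (9, 18)
  bit 1 = 0: acc unchanged = (9, 18)
  bit 2 = 1: acc = (9, 18) + (28, 27) = (40, 4)
  bit 3 = 1: acc = (40, 4) + (8, 10) = (39, 24)
  bit 4 = 1: acc = (39, 24) + (5, 26) = (18, 23)

29P = (18, 23)


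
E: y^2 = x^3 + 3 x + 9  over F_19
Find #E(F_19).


For each x in F_19, count y with y^2 = x^3 + 3 x + 9 mod 19:
  x = 0: RHS = 9, y in [3, 16]  -> 2 point(s)
  x = 2: RHS = 4, y in [2, 17]  -> 2 point(s)
  x = 3: RHS = 7, y in [8, 11]  -> 2 point(s)
  x = 4: RHS = 9, y in [3, 16]  -> 2 point(s)
  x = 5: RHS = 16, y in [4, 15]  -> 2 point(s)
  x = 9: RHS = 5, y in [9, 10]  -> 2 point(s)
  x = 11: RHS = 5, y in [9, 10]  -> 2 point(s)
  x = 12: RHS = 6, y in [5, 14]  -> 2 point(s)
  x = 15: RHS = 9, y in [3, 16]  -> 2 point(s)
  x = 16: RHS = 11, y in [7, 12]  -> 2 point(s)
  x = 18: RHS = 5, y in [9, 10]  -> 2 point(s)
Affine points: 22. Add the point at infinity: total = 23.

#E(F_19) = 23


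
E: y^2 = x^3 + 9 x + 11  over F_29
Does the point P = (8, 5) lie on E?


Check whether y^2 = x^3 + 9 x + 11 (mod 29) for (x, y) = (8, 5).
LHS: y^2 = 5^2 mod 29 = 25
RHS: x^3 + 9 x + 11 = 8^3 + 9*8 + 11 mod 29 = 15
LHS != RHS

No, not on the curve


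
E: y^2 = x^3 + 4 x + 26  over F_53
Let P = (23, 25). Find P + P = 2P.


Doubling: s = (3 x1^2 + a) / (2 y1)
s = (3*23^2 + 4) / (2*25) mod 53 = 35
x3 = s^2 - 2 x1 mod 53 = 35^2 - 2*23 = 13
y3 = s (x1 - x3) - y1 mod 53 = 35 * (23 - 13) - 25 = 7

2P = (13, 7)


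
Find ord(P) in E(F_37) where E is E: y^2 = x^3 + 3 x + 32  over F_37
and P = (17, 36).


Compute successive multiples of P until we hit O:
  1P = (17, 36)
  2P = (10, 27)
  3P = (26, 0)
  4P = (10, 10)
  5P = (17, 1)
  6P = O

ord(P) = 6


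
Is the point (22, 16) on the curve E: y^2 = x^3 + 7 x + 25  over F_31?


Check whether y^2 = x^3 + 7 x + 25 (mod 31) for (x, y) = (22, 16).
LHS: y^2 = 16^2 mod 31 = 8
RHS: x^3 + 7 x + 25 = 22^3 + 7*22 + 25 mod 31 = 8
LHS = RHS

Yes, on the curve


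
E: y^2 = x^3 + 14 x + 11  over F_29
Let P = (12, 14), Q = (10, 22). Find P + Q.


P != Q, so use the chord formula.
s = (y2 - y1) / (x2 - x1) = (8) / (27) mod 29 = 25
x3 = s^2 - x1 - x2 mod 29 = 25^2 - 12 - 10 = 23
y3 = s (x1 - x3) - y1 mod 29 = 25 * (12 - 23) - 14 = 1

P + Q = (23, 1)


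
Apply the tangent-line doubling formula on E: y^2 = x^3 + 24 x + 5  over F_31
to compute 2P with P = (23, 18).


Doubling: s = (3 x1^2 + a) / (2 y1)
s = (3*23^2 + 24) / (2*18) mod 31 = 6
x3 = s^2 - 2 x1 mod 31 = 6^2 - 2*23 = 21
y3 = s (x1 - x3) - y1 mod 31 = 6 * (23 - 21) - 18 = 25

2P = (21, 25)


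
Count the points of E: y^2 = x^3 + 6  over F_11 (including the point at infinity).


For each x in F_11, count y with y^2 = x^3 + 0 x + 6 mod 11:
  x = 2: RHS = 3, y in [5, 6]  -> 2 point(s)
  x = 3: RHS = 0, y in [0]  -> 1 point(s)
  x = 4: RHS = 4, y in [2, 9]  -> 2 point(s)
  x = 8: RHS = 1, y in [1, 10]  -> 2 point(s)
  x = 9: RHS = 9, y in [3, 8]  -> 2 point(s)
  x = 10: RHS = 5, y in [4, 7]  -> 2 point(s)
Affine points: 11. Add the point at infinity: total = 12.

#E(F_11) = 12


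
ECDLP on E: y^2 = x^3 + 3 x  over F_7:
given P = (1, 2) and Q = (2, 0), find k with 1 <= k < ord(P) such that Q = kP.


Enumerate multiples of P until we hit Q = (2, 0):
  1P = (1, 2)
  2P = (2, 0)
Match found at i = 2.

k = 2


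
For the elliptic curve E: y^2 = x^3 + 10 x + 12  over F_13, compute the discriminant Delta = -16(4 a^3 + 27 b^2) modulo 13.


4 a^3 + 27 b^2 = 4*10^3 + 27*12^2 = 4000 + 3888 = 7888
Delta = -16 * (7888) = -126208
Delta mod 13 = 9

Delta = 9 (mod 13)


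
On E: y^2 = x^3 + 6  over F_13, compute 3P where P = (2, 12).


k = 3 = 11_2 (binary, LSB first: 11)
Double-and-add from P = (2, 12):
  bit 0 = 1: acc = O + (2, 12) = (2, 12)
  bit 1 = 1: acc = (2, 12) + (6, 12) = (5, 1)

3P = (5, 1)


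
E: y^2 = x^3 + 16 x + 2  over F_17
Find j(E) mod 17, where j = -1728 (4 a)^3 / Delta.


Delta = -16(4 a^3 + 27 b^2) mod 17 = 2
-1728 * (4 a)^3 = -1728 * (4*16)^3 mod 17 = 7
j = 7 * 2^(-1) mod 17 = 12

j = 12 (mod 17)


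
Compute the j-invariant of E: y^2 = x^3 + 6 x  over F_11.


Delta = -16(4 a^3 + 27 b^2) mod 11 = 3
-1728 * (4 a)^3 = -1728 * (4*6)^3 mod 11 = 3
j = 3 * 3^(-1) mod 11 = 1

j = 1 (mod 11)


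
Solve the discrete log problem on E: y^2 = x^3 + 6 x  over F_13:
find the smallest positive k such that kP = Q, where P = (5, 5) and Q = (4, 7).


Enumerate multiples of P until we hit Q = (4, 7):
  1P = (5, 5)
  2P = (4, 7)
Match found at i = 2.

k = 2


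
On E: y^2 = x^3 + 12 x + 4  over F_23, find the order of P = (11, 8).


Compute successive multiples of P until we hit O:
  1P = (11, 8)
  2P = (2, 6)
  3P = (18, 16)
  4P = (0, 21)
  5P = (21, 8)
  6P = (14, 15)
  7P = (6, 19)
  8P = (9, 6)
  ... (continuing to 21P)
  21P = O

ord(P) = 21


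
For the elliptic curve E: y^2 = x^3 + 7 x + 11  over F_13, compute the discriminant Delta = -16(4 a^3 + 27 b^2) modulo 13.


4 a^3 + 27 b^2 = 4*7^3 + 27*11^2 = 1372 + 3267 = 4639
Delta = -16 * (4639) = -74224
Delta mod 13 = 6

Delta = 6 (mod 13)


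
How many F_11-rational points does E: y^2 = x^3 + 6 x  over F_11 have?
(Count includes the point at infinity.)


For each x in F_11, count y with y^2 = x^3 + 6 x + 0 mod 11:
  x = 0: RHS = 0, y in [0]  -> 1 point(s)
  x = 2: RHS = 9, y in [3, 8]  -> 2 point(s)
  x = 3: RHS = 1, y in [1, 10]  -> 2 point(s)
  x = 4: RHS = 0, y in [0]  -> 1 point(s)
  x = 5: RHS = 1, y in [1, 10]  -> 2 point(s)
  x = 7: RHS = 0, y in [0]  -> 1 point(s)
  x = 10: RHS = 4, y in [2, 9]  -> 2 point(s)
Affine points: 11. Add the point at infinity: total = 12.

#E(F_11) = 12


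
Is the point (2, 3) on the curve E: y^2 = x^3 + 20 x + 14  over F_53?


Check whether y^2 = x^3 + 20 x + 14 (mod 53) for (x, y) = (2, 3).
LHS: y^2 = 3^2 mod 53 = 9
RHS: x^3 + 20 x + 14 = 2^3 + 20*2 + 14 mod 53 = 9
LHS = RHS

Yes, on the curve


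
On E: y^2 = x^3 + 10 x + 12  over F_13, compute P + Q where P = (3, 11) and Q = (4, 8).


P != Q, so use the chord formula.
s = (y2 - y1) / (x2 - x1) = (10) / (1) mod 13 = 10
x3 = s^2 - x1 - x2 mod 13 = 10^2 - 3 - 4 = 2
y3 = s (x1 - x3) - y1 mod 13 = 10 * (3 - 2) - 11 = 12

P + Q = (2, 12)


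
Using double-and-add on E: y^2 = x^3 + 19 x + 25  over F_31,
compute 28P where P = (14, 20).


k = 28 = 11100_2 (binary, LSB first: 00111)
Double-and-add from P = (14, 20):
  bit 0 = 0: acc unchanged = O
  bit 1 = 0: acc unchanged = O
  bit 2 = 1: acc = O + (6, 18) = (6, 18)
  bit 3 = 1: acc = (6, 18) + (2, 3) = (8, 21)
  bit 4 = 1: acc = (8, 21) + (27, 28) = (0, 26)

28P = (0, 26)


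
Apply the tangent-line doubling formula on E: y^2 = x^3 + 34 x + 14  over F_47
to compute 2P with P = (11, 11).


Doubling: s = (3 x1^2 + a) / (2 y1)
s = (3*11^2 + 34) / (2*11) mod 47 = 33
x3 = s^2 - 2 x1 mod 47 = 33^2 - 2*11 = 33
y3 = s (x1 - x3) - y1 mod 47 = 33 * (11 - 33) - 11 = 15

2P = (33, 15)


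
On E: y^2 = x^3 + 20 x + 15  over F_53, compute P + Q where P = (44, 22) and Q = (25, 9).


P != Q, so use the chord formula.
s = (y2 - y1) / (x2 - x1) = (40) / (34) mod 53 = 23
x3 = s^2 - x1 - x2 mod 53 = 23^2 - 44 - 25 = 36
y3 = s (x1 - x3) - y1 mod 53 = 23 * (44 - 36) - 22 = 3

P + Q = (36, 3)


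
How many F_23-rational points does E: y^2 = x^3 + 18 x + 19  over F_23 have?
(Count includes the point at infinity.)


For each x in F_23, count y with y^2 = x^3 + 18 x + 19 mod 23:
  x = 3: RHS = 8, y in [10, 13]  -> 2 point(s)
  x = 5: RHS = 4, y in [2, 21]  -> 2 point(s)
  x = 8: RHS = 8, y in [10, 13]  -> 2 point(s)
  x = 9: RHS = 13, y in [6, 17]  -> 2 point(s)
  x = 10: RHS = 3, y in [7, 16]  -> 2 point(s)
  x = 12: RHS = 8, y in [10, 13]  -> 2 point(s)
  x = 13: RHS = 12, y in [9, 14]  -> 2 point(s)
  x = 14: RHS = 2, y in [5, 18]  -> 2 point(s)
  x = 22: RHS = 0, y in [0]  -> 1 point(s)
Affine points: 17. Add the point at infinity: total = 18.

#E(F_23) = 18


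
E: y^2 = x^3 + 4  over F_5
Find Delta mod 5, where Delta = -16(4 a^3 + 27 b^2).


4 a^3 + 27 b^2 = 4*0^3 + 27*4^2 = 0 + 432 = 432
Delta = -16 * (432) = -6912
Delta mod 5 = 3

Delta = 3 (mod 5)


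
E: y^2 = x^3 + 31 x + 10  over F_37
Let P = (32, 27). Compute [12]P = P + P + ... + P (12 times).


k = 12 = 1100_2 (binary, LSB first: 0011)
Double-and-add from P = (32, 27):
  bit 0 = 0: acc unchanged = O
  bit 1 = 0: acc unchanged = O
  bit 2 = 1: acc = O + (12, 36) = (12, 36)
  bit 3 = 1: acc = (12, 36) + (20, 3) = (33, 9)

12P = (33, 9)


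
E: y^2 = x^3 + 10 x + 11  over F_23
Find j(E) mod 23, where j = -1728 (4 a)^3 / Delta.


Delta = -16(4 a^3 + 27 b^2) mod 23 = 16
-1728 * (4 a)^3 = -1728 * (4*10)^3 mod 23 = 4
j = 4 * 16^(-1) mod 23 = 6

j = 6 (mod 23)


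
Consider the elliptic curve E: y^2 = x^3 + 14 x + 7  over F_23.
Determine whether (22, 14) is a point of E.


Check whether y^2 = x^3 + 14 x + 7 (mod 23) for (x, y) = (22, 14).
LHS: y^2 = 14^2 mod 23 = 12
RHS: x^3 + 14 x + 7 = 22^3 + 14*22 + 7 mod 23 = 15
LHS != RHS

No, not on the curve


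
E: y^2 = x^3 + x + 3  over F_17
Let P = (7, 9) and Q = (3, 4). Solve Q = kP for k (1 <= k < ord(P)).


Enumerate multiples of P until we hit Q = (3, 4):
  1P = (7, 9)
  2P = (11, 11)
  3P = (12, 14)
  4P = (16, 16)
  5P = (3, 13)
  6P = (8, 9)
  7P = (2, 8)
  8P = (6, 15)
  9P = (6, 2)
  10P = (2, 9)
  11P = (8, 8)
  12P = (3, 4)
Match found at i = 12.

k = 12


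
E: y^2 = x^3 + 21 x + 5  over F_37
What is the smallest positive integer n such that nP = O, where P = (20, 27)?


Compute successive multiples of P until we hit O:
  1P = (20, 27)
  2P = (34, 10)
  3P = (16, 21)
  4P = (31, 12)
  5P = (27, 33)
  6P = (30, 12)
  7P = (17, 24)
  8P = (1, 29)
  ... (continuing to 37P)
  37P = O

ord(P) = 37


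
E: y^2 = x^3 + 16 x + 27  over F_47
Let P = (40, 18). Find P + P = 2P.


Doubling: s = (3 x1^2 + a) / (2 y1)
s = (3*40^2 + 16) / (2*18) mod 47 = 45
x3 = s^2 - 2 x1 mod 47 = 45^2 - 2*40 = 18
y3 = s (x1 - x3) - y1 mod 47 = 45 * (40 - 18) - 18 = 32

2P = (18, 32)


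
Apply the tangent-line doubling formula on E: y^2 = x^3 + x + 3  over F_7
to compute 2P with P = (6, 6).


Doubling: s = (3 x1^2 + a) / (2 y1)
s = (3*6^2 + 1) / (2*6) mod 7 = 5
x3 = s^2 - 2 x1 mod 7 = 5^2 - 2*6 = 6
y3 = s (x1 - x3) - y1 mod 7 = 5 * (6 - 6) - 6 = 1

2P = (6, 1)


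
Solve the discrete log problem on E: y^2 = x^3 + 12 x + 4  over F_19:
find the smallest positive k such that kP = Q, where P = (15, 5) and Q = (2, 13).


Enumerate multiples of P until we hit Q = (2, 13):
  1P = (15, 5)
  2P = (6, 11)
  3P = (9, 10)
  4P = (11, 17)
  5P = (2, 13)
Match found at i = 5.

k = 5


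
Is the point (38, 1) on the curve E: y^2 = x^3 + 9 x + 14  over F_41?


Check whether y^2 = x^3 + 9 x + 14 (mod 41) for (x, y) = (38, 1).
LHS: y^2 = 1^2 mod 41 = 1
RHS: x^3 + 9 x + 14 = 38^3 + 9*38 + 14 mod 41 = 1
LHS = RHS

Yes, on the curve


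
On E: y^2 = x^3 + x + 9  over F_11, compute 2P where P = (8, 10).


k = 2 = 10_2 (binary, LSB first: 01)
Double-and-add from P = (8, 10):
  bit 0 = 0: acc unchanged = O
  bit 1 = 1: acc = O + (4, 0) = (4, 0)

2P = (4, 0)


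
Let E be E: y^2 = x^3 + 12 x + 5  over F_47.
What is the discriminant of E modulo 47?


4 a^3 + 27 b^2 = 4*12^3 + 27*5^2 = 6912 + 675 = 7587
Delta = -16 * (7587) = -121392
Delta mod 47 = 9

Delta = 9 (mod 47)


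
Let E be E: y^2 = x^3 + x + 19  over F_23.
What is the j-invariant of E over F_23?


Delta = -16(4 a^3 + 27 b^2) mod 23 = 16
-1728 * (4 a)^3 = -1728 * (4*1)^3 mod 23 = 15
j = 15 * 16^(-1) mod 23 = 11

j = 11 (mod 23)


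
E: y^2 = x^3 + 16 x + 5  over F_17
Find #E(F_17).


For each x in F_17, count y with y^2 = x^3 + 16 x + 5 mod 17:
  x = 7: RHS = 1, y in [1, 16]  -> 2 point(s)
  x = 8: RHS = 16, y in [4, 13]  -> 2 point(s)
  x = 10: RHS = 9, y in [3, 14]  -> 2 point(s)
  x = 11: RHS = 16, y in [4, 13]  -> 2 point(s)
  x = 12: RHS = 4, y in [2, 15]  -> 2 point(s)
  x = 13: RHS = 13, y in [8, 9]  -> 2 point(s)
  x = 14: RHS = 15, y in [7, 10]  -> 2 point(s)
  x = 15: RHS = 16, y in [4, 13]  -> 2 point(s)
Affine points: 16. Add the point at infinity: total = 17.

#E(F_17) = 17


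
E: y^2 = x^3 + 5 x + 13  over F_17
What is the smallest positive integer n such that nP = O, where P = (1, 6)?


Compute successive multiples of P until we hit O:
  1P = (1, 6)
  2P = (6, 2)
  3P = (12, 13)
  4P = (3, 2)
  5P = (0, 9)
  6P = (8, 15)
  7P = (10, 14)
  8P = (7, 0)
  ... (continuing to 16P)
  16P = O

ord(P) = 16


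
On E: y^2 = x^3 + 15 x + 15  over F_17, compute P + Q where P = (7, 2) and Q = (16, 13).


P != Q, so use the chord formula.
s = (y2 - y1) / (x2 - x1) = (11) / (9) mod 17 = 5
x3 = s^2 - x1 - x2 mod 17 = 5^2 - 7 - 16 = 2
y3 = s (x1 - x3) - y1 mod 17 = 5 * (7 - 2) - 2 = 6

P + Q = (2, 6)


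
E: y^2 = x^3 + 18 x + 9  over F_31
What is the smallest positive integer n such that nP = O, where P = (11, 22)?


Compute successive multiples of P until we hit O:
  1P = (11, 22)
  2P = (17, 12)
  3P = (23, 29)
  4P = (1, 20)
  5P = (24, 25)
  6P = (21, 21)
  7P = (8, 18)
  8P = (0, 3)
  ... (continuing to 28P)
  28P = O

ord(P) = 28


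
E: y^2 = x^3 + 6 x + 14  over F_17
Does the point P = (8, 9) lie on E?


Check whether y^2 = x^3 + 6 x + 14 (mod 17) for (x, y) = (8, 9).
LHS: y^2 = 9^2 mod 17 = 13
RHS: x^3 + 6 x + 14 = 8^3 + 6*8 + 14 mod 17 = 13
LHS = RHS

Yes, on the curve


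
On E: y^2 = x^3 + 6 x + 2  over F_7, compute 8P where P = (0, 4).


k = 8 = 1000_2 (binary, LSB first: 0001)
Double-and-add from P = (0, 4):
  bit 0 = 0: acc unchanged = O
  bit 1 = 0: acc unchanged = O
  bit 2 = 0: acc unchanged = O
  bit 3 = 1: acc = O + (0, 3) = (0, 3)

8P = (0, 3)


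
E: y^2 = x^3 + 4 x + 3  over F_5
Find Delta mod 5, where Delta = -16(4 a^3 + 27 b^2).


4 a^3 + 27 b^2 = 4*4^3 + 27*3^2 = 256 + 243 = 499
Delta = -16 * (499) = -7984
Delta mod 5 = 1

Delta = 1 (mod 5)


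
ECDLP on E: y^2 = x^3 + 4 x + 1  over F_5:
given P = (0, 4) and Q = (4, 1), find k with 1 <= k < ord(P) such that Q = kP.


Enumerate multiples of P until we hit Q = (4, 1):
  1P = (0, 4)
  2P = (4, 4)
  3P = (1, 1)
  4P = (3, 0)
  5P = (1, 4)
  6P = (4, 1)
Match found at i = 6.

k = 6


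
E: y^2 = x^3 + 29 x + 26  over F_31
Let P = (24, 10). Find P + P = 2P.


Doubling: s = (3 x1^2 + a) / (2 y1)
s = (3*24^2 + 29) / (2*10) mod 31 = 15
x3 = s^2 - 2 x1 mod 31 = 15^2 - 2*24 = 22
y3 = s (x1 - x3) - y1 mod 31 = 15 * (24 - 22) - 10 = 20

2P = (22, 20)


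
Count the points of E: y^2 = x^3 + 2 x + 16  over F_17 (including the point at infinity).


For each x in F_17, count y with y^2 = x^3 + 2 x + 16 mod 17:
  x = 0: RHS = 16, y in [4, 13]  -> 2 point(s)
  x = 1: RHS = 2, y in [6, 11]  -> 2 point(s)
  x = 3: RHS = 15, y in [7, 10]  -> 2 point(s)
  x = 5: RHS = 15, y in [7, 10]  -> 2 point(s)
  x = 7: RHS = 16, y in [4, 13]  -> 2 point(s)
  x = 8: RHS = 0, y in [0]  -> 1 point(s)
  x = 9: RHS = 15, y in [7, 10]  -> 2 point(s)
  x = 10: RHS = 16, y in [4, 13]  -> 2 point(s)
  x = 11: RHS = 9, y in [3, 14]  -> 2 point(s)
  x = 12: RHS = 0, y in [0]  -> 1 point(s)
  x = 14: RHS = 0, y in [0]  -> 1 point(s)
  x = 15: RHS = 4, y in [2, 15]  -> 2 point(s)
  x = 16: RHS = 13, y in [8, 9]  -> 2 point(s)
Affine points: 23. Add the point at infinity: total = 24.

#E(F_17) = 24


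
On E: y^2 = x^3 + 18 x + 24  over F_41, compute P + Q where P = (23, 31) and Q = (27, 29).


P != Q, so use the chord formula.
s = (y2 - y1) / (x2 - x1) = (39) / (4) mod 41 = 20
x3 = s^2 - x1 - x2 mod 41 = 20^2 - 23 - 27 = 22
y3 = s (x1 - x3) - y1 mod 41 = 20 * (23 - 22) - 31 = 30

P + Q = (22, 30)


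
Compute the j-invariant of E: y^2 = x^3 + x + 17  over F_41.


Delta = -16(4 a^3 + 27 b^2) mod 41 = 15
-1728 * (4 a)^3 = -1728 * (4*1)^3 mod 41 = 26
j = 26 * 15^(-1) mod 41 = 40

j = 40 (mod 41)


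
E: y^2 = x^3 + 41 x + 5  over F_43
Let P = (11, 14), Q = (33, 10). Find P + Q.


P != Q, so use the chord formula.
s = (y2 - y1) / (x2 - x1) = (39) / (22) mod 43 = 35
x3 = s^2 - x1 - x2 mod 43 = 35^2 - 11 - 33 = 20
y3 = s (x1 - x3) - y1 mod 43 = 35 * (11 - 20) - 14 = 15

P + Q = (20, 15)


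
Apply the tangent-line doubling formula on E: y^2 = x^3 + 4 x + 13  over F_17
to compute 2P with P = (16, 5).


Doubling: s = (3 x1^2 + a) / (2 y1)
s = (3*16^2 + 4) / (2*5) mod 17 = 16
x3 = s^2 - 2 x1 mod 17 = 16^2 - 2*16 = 3
y3 = s (x1 - x3) - y1 mod 17 = 16 * (16 - 3) - 5 = 16

2P = (3, 16)


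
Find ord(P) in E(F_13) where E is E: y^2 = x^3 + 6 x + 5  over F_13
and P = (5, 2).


Compute successive multiples of P until we hit O:
  1P = (5, 2)
  2P = (6, 7)
  3P = (1, 5)
  4P = (10, 5)
  5P = (2, 5)
  6P = (7, 0)
  7P = (2, 8)
  8P = (10, 8)
  ... (continuing to 12P)
  12P = O

ord(P) = 12


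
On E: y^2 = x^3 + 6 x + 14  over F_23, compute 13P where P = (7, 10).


k = 13 = 1101_2 (binary, LSB first: 1011)
Double-and-add from P = (7, 10):
  bit 0 = 1: acc = O + (7, 10) = (7, 10)
  bit 1 = 0: acc unchanged = (7, 10)
  bit 2 = 1: acc = (7, 10) + (19, 8) = (13, 14)
  bit 3 = 1: acc = (13, 14) + (14, 6) = (14, 17)

13P = (14, 17)


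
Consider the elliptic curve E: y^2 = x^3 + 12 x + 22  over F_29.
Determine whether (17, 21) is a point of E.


Check whether y^2 = x^3 + 12 x + 22 (mod 29) for (x, y) = (17, 21).
LHS: y^2 = 21^2 mod 29 = 6
RHS: x^3 + 12 x + 22 = 17^3 + 12*17 + 22 mod 29 = 6
LHS = RHS

Yes, on the curve


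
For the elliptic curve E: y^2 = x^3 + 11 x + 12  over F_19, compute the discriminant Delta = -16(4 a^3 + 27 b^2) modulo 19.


4 a^3 + 27 b^2 = 4*11^3 + 27*12^2 = 5324 + 3888 = 9212
Delta = -16 * (9212) = -147392
Delta mod 19 = 10

Delta = 10 (mod 19)


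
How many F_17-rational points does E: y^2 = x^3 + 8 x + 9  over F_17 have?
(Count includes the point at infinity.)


For each x in F_17, count y with y^2 = x^3 + 8 x + 9 mod 17:
  x = 0: RHS = 9, y in [3, 14]  -> 2 point(s)
  x = 1: RHS = 1, y in [1, 16]  -> 2 point(s)
  x = 2: RHS = 16, y in [4, 13]  -> 2 point(s)
  x = 3: RHS = 9, y in [3, 14]  -> 2 point(s)
  x = 5: RHS = 4, y in [2, 15]  -> 2 point(s)
  x = 6: RHS = 1, y in [1, 16]  -> 2 point(s)
  x = 7: RHS = 0, y in [0]  -> 1 point(s)
  x = 10: RHS = 1, y in [1, 16]  -> 2 point(s)
  x = 11: RHS = 0, y in [0]  -> 1 point(s)
  x = 13: RHS = 15, y in [7, 10]  -> 2 point(s)
  x = 14: RHS = 9, y in [3, 14]  -> 2 point(s)
  x = 15: RHS = 2, y in [6, 11]  -> 2 point(s)
  x = 16: RHS = 0, y in [0]  -> 1 point(s)
Affine points: 23. Add the point at infinity: total = 24.

#E(F_17) = 24


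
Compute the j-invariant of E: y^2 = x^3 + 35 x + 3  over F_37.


Delta = -16(4 a^3 + 27 b^2) mod 37 = 28
-1728 * (4 a)^3 = -1728 * (4*35)^3 mod 37 = 29
j = 29 * 28^(-1) mod 37 = 5

j = 5 (mod 37)


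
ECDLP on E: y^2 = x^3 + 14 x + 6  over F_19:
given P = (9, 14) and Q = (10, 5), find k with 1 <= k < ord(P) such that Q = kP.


Enumerate multiples of P until we hit Q = (10, 5):
  1P = (9, 14)
  2P = (2, 17)
  3P = (14, 18)
  4P = (5, 12)
  5P = (10, 14)
  6P = (0, 5)
  7P = (11, 3)
  8P = (15, 0)
  9P = (11, 16)
  10P = (0, 14)
  11P = (10, 5)
Match found at i = 11.

k = 11


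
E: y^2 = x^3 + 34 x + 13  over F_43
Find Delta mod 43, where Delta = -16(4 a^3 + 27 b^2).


4 a^3 + 27 b^2 = 4*34^3 + 27*13^2 = 157216 + 4563 = 161779
Delta = -16 * (161779) = -2588464
Delta mod 43 = 7

Delta = 7 (mod 43)


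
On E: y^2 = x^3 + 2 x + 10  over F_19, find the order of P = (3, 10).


Compute successive multiples of P until we hit O:
  1P = (3, 10)
  2P = (18, 11)
  3P = (4, 14)
  4P = (9, 4)
  5P = (8, 14)
  6P = (17, 13)
  7P = (10, 17)
  8P = (7, 5)
  ... (continuing to 17P)
  17P = O

ord(P) = 17


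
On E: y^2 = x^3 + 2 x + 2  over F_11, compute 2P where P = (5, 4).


k = 2 = 10_2 (binary, LSB first: 01)
Double-and-add from P = (5, 4):
  bit 0 = 0: acc unchanged = O
  bit 1 = 1: acc = O + (1, 7) = (1, 7)

2P = (1, 7)


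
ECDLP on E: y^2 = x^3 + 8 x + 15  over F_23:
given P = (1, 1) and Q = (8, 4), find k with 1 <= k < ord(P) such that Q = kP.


Enumerate multiples of P until we hit Q = (8, 4):
  1P = (1, 1)
  2P = (11, 13)
  3P = (6, 16)
  4P = (2, 19)
  5P = (22, 12)
  6P = (13, 19)
  7P = (17, 21)
  8P = (8, 19)
  9P = (7, 0)
  10P = (8, 4)
Match found at i = 10.

k = 10


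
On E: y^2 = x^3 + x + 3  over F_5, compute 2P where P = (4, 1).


Doubling: s = (3 x1^2 + a) / (2 y1)
s = (3*4^2 + 1) / (2*1) mod 5 = 2
x3 = s^2 - 2 x1 mod 5 = 2^2 - 2*4 = 1
y3 = s (x1 - x3) - y1 mod 5 = 2 * (4 - 1) - 1 = 0

2P = (1, 0)


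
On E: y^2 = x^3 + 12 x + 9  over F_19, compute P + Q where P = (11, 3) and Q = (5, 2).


P != Q, so use the chord formula.
s = (y2 - y1) / (x2 - x1) = (18) / (13) mod 19 = 16
x3 = s^2 - x1 - x2 mod 19 = 16^2 - 11 - 5 = 12
y3 = s (x1 - x3) - y1 mod 19 = 16 * (11 - 12) - 3 = 0

P + Q = (12, 0)


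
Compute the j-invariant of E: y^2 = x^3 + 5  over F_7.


Delta = -16(4 a^3 + 27 b^2) mod 7 = 1
-1728 * (4 a)^3 = -1728 * (4*0)^3 mod 7 = 0
j = 0 * 1^(-1) mod 7 = 0

j = 0 (mod 7)


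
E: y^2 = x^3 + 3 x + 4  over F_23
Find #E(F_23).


For each x in F_23, count y with y^2 = x^3 + 3 x + 4 mod 23:
  x = 0: RHS = 4, y in [2, 21]  -> 2 point(s)
  x = 1: RHS = 8, y in [10, 13]  -> 2 point(s)
  x = 2: RHS = 18, y in [8, 15]  -> 2 point(s)
  x = 5: RHS = 6, y in [11, 12]  -> 2 point(s)
  x = 6: RHS = 8, y in [10, 13]  -> 2 point(s)
  x = 7: RHS = 0, y in [0]  -> 1 point(s)
  x = 9: RHS = 1, y in [1, 22]  -> 2 point(s)
  x = 13: RHS = 9, y in [3, 20]  -> 2 point(s)
  x = 16: RHS = 8, y in [10, 13]  -> 2 point(s)
  x = 17: RHS = 0, y in [0]  -> 1 point(s)
  x = 18: RHS = 2, y in [5, 18]  -> 2 point(s)
  x = 21: RHS = 13, y in [6, 17]  -> 2 point(s)
  x = 22: RHS = 0, y in [0]  -> 1 point(s)
Affine points: 23. Add the point at infinity: total = 24.

#E(F_23) = 24


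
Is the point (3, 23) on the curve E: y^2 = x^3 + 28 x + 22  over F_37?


Check whether y^2 = x^3 + 28 x + 22 (mod 37) for (x, y) = (3, 23).
LHS: y^2 = 23^2 mod 37 = 11
RHS: x^3 + 28 x + 22 = 3^3 + 28*3 + 22 mod 37 = 22
LHS != RHS

No, not on the curve
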